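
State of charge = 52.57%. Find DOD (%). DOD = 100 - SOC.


DOD = 100 - SOC = 100 - 52.57 = 47.43%

47.43%


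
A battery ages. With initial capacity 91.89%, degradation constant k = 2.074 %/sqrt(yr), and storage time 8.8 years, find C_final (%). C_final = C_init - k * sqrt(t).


Step 1: sqrt(8.8 yr) = 2.9665
Step 2: drop = 2.074 * 2.9665 = 6.1525
Step 3: C_final = 91.89 - 6.1525 = 85.74%

85.74%


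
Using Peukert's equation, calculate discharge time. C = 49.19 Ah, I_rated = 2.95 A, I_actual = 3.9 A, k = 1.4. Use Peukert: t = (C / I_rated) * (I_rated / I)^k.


t_rated = C / I_rated = 49.19 / 2.95 = 16.675 hr
(I_rated/I)^k = (0.75641)^1.4 = 0.67649
t = t_rated * (I_rated/I)^k = 16.675 * 0.67649 = 11.28 hr

11.28 hr


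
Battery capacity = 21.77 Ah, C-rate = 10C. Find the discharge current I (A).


I = C_rate * capacity = 10 * 21.77 = 217.7 A

217.7 A


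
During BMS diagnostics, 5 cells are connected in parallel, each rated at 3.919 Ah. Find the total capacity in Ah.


Parallel capacities add: 5 * 3.919 Ah = 19.595 Ah

19.595 Ah


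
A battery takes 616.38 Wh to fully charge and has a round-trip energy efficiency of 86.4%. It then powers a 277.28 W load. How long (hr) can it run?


Step 1: E_discharge = eta/100 * E_charge = 86.4/100 * 616.38 = 532.55 Wh
Step 2: t = E_discharge / P = 532.55 / 277.28 = 1.921 hr

1.921 hr


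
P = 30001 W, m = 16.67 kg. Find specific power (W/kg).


SP = P / m = 30001 / 16.67 = 1800 W/kg

1800 W/kg


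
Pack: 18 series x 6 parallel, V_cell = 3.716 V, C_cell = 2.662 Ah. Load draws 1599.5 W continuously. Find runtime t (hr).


Step 1: E_pack = Ns * V_cell * Np * C_cell = 18 * 3.716 * 6 * 2.662 = 1068.3 Wh
Step 2: t = E_pack / P = 1068.3 / 1599.5 = 0.6679 hr

0.6679 hr


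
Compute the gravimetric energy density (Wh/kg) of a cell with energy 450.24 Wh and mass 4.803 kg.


Specific energy = 450.24 Wh / 4.803 kg = 93.74 Wh/kg

93.74 Wh/kg


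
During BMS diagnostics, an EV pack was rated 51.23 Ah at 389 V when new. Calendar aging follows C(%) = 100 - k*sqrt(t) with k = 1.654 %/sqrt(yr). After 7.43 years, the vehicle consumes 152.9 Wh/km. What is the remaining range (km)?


Step 1: capacity retention = 100 - 1.654 * sqrt(7.43) = 100 - 1.654 * 2.7258 = 95.492%
Step 2: C_now = 51.23 * 95.492/100 = 48.921 Ah
Step 3: E_pack = V * C_now = 389 * 48.921 = 19030 Wh
Step 4: range = E_pack / consumption = 19030 / 152.9 = 124.5 km

124.5 km


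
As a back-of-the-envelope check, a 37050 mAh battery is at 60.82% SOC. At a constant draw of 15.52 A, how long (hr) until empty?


Convert: C_total = 37050 mAh = 37.05 Ah
Step 1: remaining = SOC/100 * C_total = 60.82/100 * 37.05 = 22.534 Ah
Step 2: t = remaining / I = 22.534 / 15.52 = 1.452 hr

1.452 hr


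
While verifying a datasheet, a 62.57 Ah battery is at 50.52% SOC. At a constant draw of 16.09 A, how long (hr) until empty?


Step 1: remaining = SOC/100 * C_total = 50.52/100 * 62.57 = 31.61 Ah
Step 2: t = remaining / I = 31.61 / 16.09 = 1.965 hr

1.965 hr


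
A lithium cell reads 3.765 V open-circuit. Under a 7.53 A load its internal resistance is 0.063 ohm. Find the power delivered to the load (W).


Step 1: V_terminal = OCV - I*R = 3.765 - 7.53 * 0.063 = 3.2906 V
Step 2: P_out = V_terminal * I = 3.2906 * 7.53 = 24.78 W

24.78 W


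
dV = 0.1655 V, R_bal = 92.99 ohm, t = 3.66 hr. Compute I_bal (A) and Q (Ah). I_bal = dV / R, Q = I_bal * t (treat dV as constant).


First, Ohm's law: I_bal = 0.1655 V / 92.99 ohm = 0.0017798 A
Then Q = I * t = 0.0017798 A * 3.66 hr = 0.006514 Ah

I=0.0017798 A, Q=0.006514 Ah


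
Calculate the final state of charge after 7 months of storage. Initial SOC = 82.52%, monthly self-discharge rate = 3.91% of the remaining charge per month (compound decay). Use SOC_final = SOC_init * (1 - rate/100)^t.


decay = (1 - 3.91/100)^7 = 0.75639
SOC_final = 82.52 * 0.75639 = 62.42%

62.42%


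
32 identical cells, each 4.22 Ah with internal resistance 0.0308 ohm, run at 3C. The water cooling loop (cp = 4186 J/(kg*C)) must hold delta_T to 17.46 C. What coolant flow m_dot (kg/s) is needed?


Step 1: I = 3 * 4.22 = 12.66 A
Step 2: Q_cell = I^2 * R = 12.66^2 * 0.0308 = 4.9365 W
Step 3: Q_total = 32 * 4.9365 = 157.97 W
Step 4: m_dot = Q_total / (cp * dT) = 157.97 / (4186 * 17.46) = 0.002161 kg/s

0.002161 kg/s


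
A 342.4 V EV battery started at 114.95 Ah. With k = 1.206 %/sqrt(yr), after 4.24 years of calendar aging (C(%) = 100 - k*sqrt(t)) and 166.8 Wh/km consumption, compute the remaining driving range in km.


Step 1: capacity retention = 100 - 1.206 * sqrt(4.24) = 100 - 1.206 * 2.0591 = 97.517%
Step 2: C_now = 114.95 * 97.517/100 = 112.1 Ah
Step 3: E_pack = V * C_now = 342.4 * 112.1 = 38383 Wh
Step 4: range = E_pack / consumption = 38383 / 166.8 = 230.1 km

230.1 km


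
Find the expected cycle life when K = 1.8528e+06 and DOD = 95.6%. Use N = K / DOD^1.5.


Step 1: DOD^1.5 = 95.6^1.5 = 934.73
Step 2: N = 1.8528e+06 / 934.73 = 1982 cycles

1982 cycles


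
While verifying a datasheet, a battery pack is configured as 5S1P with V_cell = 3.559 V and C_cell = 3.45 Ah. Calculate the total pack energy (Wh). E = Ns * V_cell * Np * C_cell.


E = Ns * Vcell * Np * Ccell = 5 * 3.559 * 1 * 3.45 = 61.39 Wh

61.39 Wh


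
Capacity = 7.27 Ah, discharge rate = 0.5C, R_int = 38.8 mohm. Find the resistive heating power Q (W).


Convert: R = 38.8 mohm = 0.0388 ohm
Step 1: I = C_rate * capacity = 0.5 * 7.27 = 3.635 A
Step 2: Q = I^2 * R = 3.635^2 * 0.0388 = 13.213 * 0.0388 = 0.5127 W

0.5127 W


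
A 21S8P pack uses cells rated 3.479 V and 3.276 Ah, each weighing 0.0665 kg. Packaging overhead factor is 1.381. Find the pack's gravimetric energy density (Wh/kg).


Step 1: V_pack = 21 * 3.479 = 73.059 V
Step 2: C_pack = 8 * 3.276 = 26.208 Ah
Step 3: E_pack = V_pack * C_pack = 73.059 * 26.208 = 1914.7 Wh
Step 4: m_pack = 21 * 8 * 0.0665 * 1.381 = 15.429 kg
Step 5: ED = E_pack / m_pack = 1914.7 / 15.429 = 124.1 Wh/kg

124.1 Wh/kg


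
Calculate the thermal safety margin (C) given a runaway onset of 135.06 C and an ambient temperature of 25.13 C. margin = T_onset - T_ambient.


Safety margin = 135.06 C - 25.13 C = 109.93 C

109.93 C


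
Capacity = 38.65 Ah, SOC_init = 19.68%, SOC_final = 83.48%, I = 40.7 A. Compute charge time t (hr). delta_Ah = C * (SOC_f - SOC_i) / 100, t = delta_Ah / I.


Step 1: dSOC = 83.48% - 19.68% = 63.8%
Step 2: delta_Ah = 38.65 * 63.8 / 100 = 24.659 Ah
Step 3: t = 24.659 / 40.7 = 0.6059 hr

0.6059 hr


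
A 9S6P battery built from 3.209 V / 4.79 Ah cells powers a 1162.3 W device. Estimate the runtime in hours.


Step 1: E_pack = Ns * V_cell * Np * C_cell = 9 * 3.209 * 6 * 4.79 = 830.04 Wh
Step 2: t = E_pack / P = 830.04 / 1162.3 = 0.7141 hr

0.7141 hr


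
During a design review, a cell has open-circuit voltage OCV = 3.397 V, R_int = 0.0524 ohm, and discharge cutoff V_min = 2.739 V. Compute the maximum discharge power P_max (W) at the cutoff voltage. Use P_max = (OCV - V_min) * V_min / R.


P_max = (OCV - V_min) * V_min / R = (3.397 - 2.739) * 2.739 / 0.0524 = 0.658 * 2.739 / 0.0524 = 34.39 W

34.39 W


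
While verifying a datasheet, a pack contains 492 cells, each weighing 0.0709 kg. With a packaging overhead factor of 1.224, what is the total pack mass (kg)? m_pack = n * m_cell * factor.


m_pack = n * m_cell * overhead = 492 * 0.0709 * 1.224 = 42.70 kg

42.70 kg


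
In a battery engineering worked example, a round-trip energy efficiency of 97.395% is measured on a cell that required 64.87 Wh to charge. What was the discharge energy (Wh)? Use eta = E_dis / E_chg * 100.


E_dis = eta/100 * E_chg = 97.395/100 * 64.87 = 63.18 Wh

63.18 Wh


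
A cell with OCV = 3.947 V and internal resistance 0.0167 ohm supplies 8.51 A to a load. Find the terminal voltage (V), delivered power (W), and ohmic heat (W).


Step 1: V_terminal = OCV - I*R = 3.947 - 8.51 * 0.0167 = 3.8049 V
Step 2: P_out = V_terminal * I = 3.8049 * 8.51 = 32.38 W
Step 3: Q = I^2 * R = 8.51^2 * 0.0167 = 1.209 W

V=3.8049 V, P=32.38 W, Q=1.209 W


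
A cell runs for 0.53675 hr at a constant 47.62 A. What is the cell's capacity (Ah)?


C = I * t = 47.62 * 0.53675 = 25.56 Ah

25.56 Ah


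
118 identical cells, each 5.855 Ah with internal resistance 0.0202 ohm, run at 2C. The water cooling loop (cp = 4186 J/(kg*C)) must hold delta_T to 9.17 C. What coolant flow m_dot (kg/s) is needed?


Step 1: I = 2 * 5.855 = 11.71 A
Step 2: Q_cell = I^2 * R = 11.71^2 * 0.0202 = 2.7699 W
Step 3: Q_total = 118 * 2.7699 = 326.85 W
Step 4: m_dot = Q_total / (cp * dT) = 326.85 / (4186 * 9.17) = 0.008515 kg/s

0.008515 kg/s


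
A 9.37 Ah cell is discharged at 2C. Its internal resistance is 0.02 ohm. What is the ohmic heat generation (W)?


Step 1: I = C_rate * capacity = 2 * 9.37 = 18.74 A
Step 2: Q = I^2 * R = 18.74^2 * 0.02 = 351.19 * 0.02 = 7.024 W

7.024 W


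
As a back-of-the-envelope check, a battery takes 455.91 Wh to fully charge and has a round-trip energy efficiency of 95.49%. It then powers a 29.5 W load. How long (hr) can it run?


Step 1: E_discharge = eta/100 * E_charge = 95.49/100 * 455.91 = 435.35 Wh
Step 2: t = E_discharge / P = 435.35 / 29.5 = 14.76 hr

14.76 hr


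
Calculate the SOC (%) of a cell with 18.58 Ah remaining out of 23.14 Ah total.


SOC = (remaining / total) * 100 = (18.58 / 23.14) * 100 = 80.29%

80.29%


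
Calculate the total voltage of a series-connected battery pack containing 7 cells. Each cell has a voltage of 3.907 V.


V_pack = n * V_cell = 7 * 3.907 = 27.349 V

27.349 V


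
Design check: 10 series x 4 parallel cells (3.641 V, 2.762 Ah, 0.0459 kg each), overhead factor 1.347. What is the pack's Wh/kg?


Step 1: V_pack = 10 * 3.641 = 36.41 V
Step 2: C_pack = 4 * 2.762 = 11.048 Ah
Step 3: E_pack = V_pack * C_pack = 36.41 * 11.048 = 402.26 Wh
Step 4: m_pack = 10 * 4 * 0.0459 * 1.347 = 2.4731 kg
Step 5: ED = E_pack / m_pack = 402.26 / 2.4731 = 162.7 Wh/kg

162.7 Wh/kg


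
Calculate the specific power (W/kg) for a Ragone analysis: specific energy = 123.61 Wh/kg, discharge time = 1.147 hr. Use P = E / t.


P_specific = E / t = 123.61 / 1.147 = 107.8 W/kg

107.8 W/kg


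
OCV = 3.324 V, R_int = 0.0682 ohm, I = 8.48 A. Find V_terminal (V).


IR drop = 8.48 * 0.0682 = 0.57834 V
V = 3.324 - 0.57834 = 2.746 V

2.746 V


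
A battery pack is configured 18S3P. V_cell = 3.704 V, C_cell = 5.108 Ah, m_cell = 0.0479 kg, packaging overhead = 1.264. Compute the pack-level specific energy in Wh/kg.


Step 1: V_pack = 18 * 3.704 = 66.672 V
Step 2: C_pack = 3 * 5.108 = 15.324 Ah
Step 3: E_pack = V_pack * C_pack = 66.672 * 15.324 = 1021.7 Wh
Step 4: m_pack = 18 * 3 * 0.0479 * 1.264 = 3.2695 kg
Step 5: ED = E_pack / m_pack = 1021.7 / 3.2695 = 312.5 Wh/kg

312.5 Wh/kg


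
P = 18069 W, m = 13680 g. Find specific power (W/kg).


Convert: m = 13680 g = 13.68 kg
SP = P / m = 18069 / 13.68 = 1321 W/kg

1321 W/kg


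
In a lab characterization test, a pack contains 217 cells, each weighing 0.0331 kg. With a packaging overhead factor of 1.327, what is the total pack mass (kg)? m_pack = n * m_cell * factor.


Cell mass sum = 217 * 0.0331 = 7.1827 kg
With overhead 1.327: m_pack = 7.1827 * 1.327 = 9.531 kg

9.531 kg


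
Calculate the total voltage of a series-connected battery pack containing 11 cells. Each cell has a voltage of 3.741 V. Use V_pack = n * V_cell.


V_pack = n * V_cell = 11 * 3.741 = 41.151 V

41.151 V


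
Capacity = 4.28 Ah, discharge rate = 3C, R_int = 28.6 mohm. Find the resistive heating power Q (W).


Convert: R = 28.6 mohm = 0.0286 ohm
Step 1: I = C_rate * capacity = 3 * 4.28 = 12.84 A
Step 2: Q = I^2 * R = 12.84^2 * 0.0286 = 164.87 * 0.0286 = 4.715 W

4.715 W


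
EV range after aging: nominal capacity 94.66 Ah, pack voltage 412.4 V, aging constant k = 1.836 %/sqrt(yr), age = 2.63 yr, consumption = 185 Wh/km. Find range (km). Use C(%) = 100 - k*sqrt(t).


Step 1: capacity retention = 100 - 1.836 * sqrt(2.63) = 100 - 1.836 * 1.6217 = 97.023%
Step 2: C_now = 94.66 * 97.023/100 = 91.842 Ah
Step 3: E_pack = V * C_now = 412.4 * 91.842 = 37876 Wh
Step 4: range = E_pack / consumption = 37876 / 185 = 204.7 km

204.7 km


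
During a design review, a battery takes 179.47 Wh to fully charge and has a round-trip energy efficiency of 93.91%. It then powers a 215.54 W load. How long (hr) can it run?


Step 1: E_discharge = eta/100 * E_charge = 93.91/100 * 179.47 = 168.54 Wh
Step 2: t = E_discharge / P = 168.54 / 215.54 = 0.7819 hr

0.7819 hr


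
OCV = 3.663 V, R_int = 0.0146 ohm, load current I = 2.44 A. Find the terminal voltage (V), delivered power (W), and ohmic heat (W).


Step 1: V_terminal = OCV - I*R = 3.663 - 2.44 * 0.0146 = 3.6274 V
Step 2: P_out = V_terminal * I = 3.6274 * 2.44 = 8.851 W
Step 3: Q = I^2 * R = 2.44^2 * 0.0146 = 0.08692 W

V=3.6274 V, P=8.851 W, Q=0.08692 W


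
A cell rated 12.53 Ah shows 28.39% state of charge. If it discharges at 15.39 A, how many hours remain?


Step 1: remaining = SOC/100 * C_total = 28.39/100 * 12.53 = 3.5573 Ah
Step 2: t = remaining / I = 3.5573 / 15.39 = 0.2311 hr

0.2311 hr


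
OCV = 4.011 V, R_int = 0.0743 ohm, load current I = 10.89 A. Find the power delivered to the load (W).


Step 1: V_terminal = OCV - I*R = 4.011 - 10.89 * 0.0743 = 3.2019 V
Step 2: P_out = V_terminal * I = 3.2019 * 10.89 = 34.87 W

34.87 W


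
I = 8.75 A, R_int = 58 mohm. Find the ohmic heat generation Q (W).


Convert: R = 58 mohm = 0.058 ohm
Q = I^2 * R = 8.75^2 * 0.058 = 4.441 W

4.441 W


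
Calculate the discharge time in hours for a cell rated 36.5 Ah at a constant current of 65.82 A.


t = capacity / current = 36.5 / 65.82 = 0.5545 hr

0.5545 hr


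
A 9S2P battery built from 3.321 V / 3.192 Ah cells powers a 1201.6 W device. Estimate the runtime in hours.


Step 1: E_pack = Ns * V_cell * Np * C_cell = 9 * 3.321 * 2 * 3.192 = 190.81 Wh
Step 2: t = E_pack / P = 190.81 / 1201.6 = 0.1588 hr

0.1588 hr


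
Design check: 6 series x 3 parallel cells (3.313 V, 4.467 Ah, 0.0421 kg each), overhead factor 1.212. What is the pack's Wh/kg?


Step 1: V_pack = 6 * 3.313 = 19.878 V
Step 2: C_pack = 3 * 4.467 = 13.401 Ah
Step 3: E_pack = V_pack * C_pack = 19.878 * 13.401 = 266.39 Wh
Step 4: m_pack = 6 * 3 * 0.0421 * 1.212 = 0.91845 kg
Step 5: ED = E_pack / m_pack = 266.39 / 0.91845 = 290.0 Wh/kg

290.0 Wh/kg


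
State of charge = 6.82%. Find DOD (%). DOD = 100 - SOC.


DOD = 100 - SOC = 100 - 6.82 = 93.18%

93.18%


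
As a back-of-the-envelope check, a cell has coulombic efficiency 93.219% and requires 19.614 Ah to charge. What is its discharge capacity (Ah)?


Q_dis = eta/100 * Q_chg = 93.219/100 * 19.614 = 18.28 Ah

18.28 Ah


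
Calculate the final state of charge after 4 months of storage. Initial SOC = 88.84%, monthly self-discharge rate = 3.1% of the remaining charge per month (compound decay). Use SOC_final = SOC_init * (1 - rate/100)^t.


decay = (1 - 3.1/100)^4 = 0.88165
SOC_final = 88.84 * 0.88165 = 78.33%

78.33%


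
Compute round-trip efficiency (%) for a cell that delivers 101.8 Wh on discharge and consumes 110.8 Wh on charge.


eta_e = E_dis / E_chg * 100 = 101.8 / 110.8 * 100 = 91.88%

91.88%


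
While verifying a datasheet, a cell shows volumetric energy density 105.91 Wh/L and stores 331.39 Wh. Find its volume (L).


V = E / ED = 331.39 / 105.91 = 3.129 L

3.129 L


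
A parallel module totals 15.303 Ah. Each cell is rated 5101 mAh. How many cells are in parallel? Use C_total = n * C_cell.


Convert: C_cell = 5101 mAh = 5.101 Ah
n = C_total / C_cell = 15.303 / 5.101 = 3

3


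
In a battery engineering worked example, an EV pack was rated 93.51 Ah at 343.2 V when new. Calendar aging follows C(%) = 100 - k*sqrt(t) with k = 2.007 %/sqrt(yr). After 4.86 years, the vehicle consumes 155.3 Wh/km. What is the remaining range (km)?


Step 1: capacity retention = 100 - 2.007 * sqrt(4.86) = 100 - 2.007 * 2.2045 = 95.576%
Step 2: C_now = 93.51 * 95.576/100 = 89.373 Ah
Step 3: E_pack = V * C_now = 343.2 * 89.373 = 30673 Wh
Step 4: range = E_pack / consumption = 30673 / 155.3 = 197.5 km

197.5 km


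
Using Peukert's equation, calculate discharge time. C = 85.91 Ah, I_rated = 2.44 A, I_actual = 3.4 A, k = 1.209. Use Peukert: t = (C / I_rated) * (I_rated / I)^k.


t_rated = C / I_rated = 85.91 / 2.44 = 35.209 hr
(I_rated/I)^k = (0.71765)^1.209 = 0.66957
t = t_rated * (I_rated/I)^k = 35.209 * 0.66957 = 23.57 hr

23.57 hr


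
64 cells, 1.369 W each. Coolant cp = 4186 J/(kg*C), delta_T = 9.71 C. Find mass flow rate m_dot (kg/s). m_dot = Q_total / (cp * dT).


Q_total = 64 * 1.369 = 87.616 W
m_dot = Q_total / (cp * dT) = 87.616 / (4186 * 9.71) = 0.002156 kg/s

0.002156 kg/s


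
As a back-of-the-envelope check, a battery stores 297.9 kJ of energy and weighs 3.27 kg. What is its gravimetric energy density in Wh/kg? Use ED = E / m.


Convert: E = 297.9 kJ = 82.75 Wh
ED = E / m = 82.75 / 3.27 = 25.31 Wh/kg

25.31 Wh/kg


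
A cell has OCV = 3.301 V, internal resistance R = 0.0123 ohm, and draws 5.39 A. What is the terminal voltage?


IR drop = 5.39 * 0.0123 = 0.066297 V
V = 3.301 - 0.066297 = 3.235 V

3.235 V


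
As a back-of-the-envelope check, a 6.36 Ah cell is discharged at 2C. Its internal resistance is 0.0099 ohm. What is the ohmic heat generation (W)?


Step 1: I = C_rate * capacity = 2 * 6.36 = 12.72 A
Step 2: Q = I^2 * R = 12.72^2 * 0.0099 = 161.8 * 0.0099 = 1.602 W

1.602 W


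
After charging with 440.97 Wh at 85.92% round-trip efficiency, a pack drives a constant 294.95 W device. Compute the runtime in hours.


Step 1: E_discharge = eta/100 * E_charge = 85.92/100 * 440.97 = 378.88 Wh
Step 2: t = E_discharge / P = 378.88 / 294.95 = 1.285 hr

1.285 hr


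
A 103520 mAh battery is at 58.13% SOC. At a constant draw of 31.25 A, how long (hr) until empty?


Convert: C_total = 103520 mAh = 103.52 Ah
Step 1: remaining = SOC/100 * C_total = 58.13/100 * 103.52 = 60.176 Ah
Step 2: t = remaining / I = 60.176 / 31.25 = 1.926 hr

1.926 hr


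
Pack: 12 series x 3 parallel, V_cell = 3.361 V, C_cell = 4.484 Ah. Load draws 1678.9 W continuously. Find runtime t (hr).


Step 1: E_pack = Ns * V_cell * Np * C_cell = 12 * 3.361 * 3 * 4.484 = 542.55 Wh
Step 2: t = E_pack / P = 542.55 / 1678.9 = 0.3232 hr

0.3232 hr


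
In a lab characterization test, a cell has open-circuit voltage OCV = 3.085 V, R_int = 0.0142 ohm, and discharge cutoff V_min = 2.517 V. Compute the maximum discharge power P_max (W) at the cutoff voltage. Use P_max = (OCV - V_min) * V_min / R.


P_max = (OCV - V_min) * V_min / R = (3.085 - 2.517) * 2.517 / 0.0142 = 0.568 * 2.517 / 0.0142 = 100.7 W

100.7 W


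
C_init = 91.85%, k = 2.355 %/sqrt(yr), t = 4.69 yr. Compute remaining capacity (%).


Step 1: sqrt(4.69 yr) = 2.1656
Step 2: drop = 2.355 * 2.1656 = 5.1
Step 3: C_final = 91.85 - 5.1 = 86.75%

86.75%


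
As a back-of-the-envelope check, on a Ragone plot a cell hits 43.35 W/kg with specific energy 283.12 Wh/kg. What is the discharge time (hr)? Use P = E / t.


t = E / P = 283.12 / 43.35 = 6.531 hr

6.531 hr


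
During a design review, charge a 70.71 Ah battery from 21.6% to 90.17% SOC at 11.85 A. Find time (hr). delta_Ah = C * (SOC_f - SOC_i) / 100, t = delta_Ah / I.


Step 1: dSOC = 90.17% - 21.6% = 68.57%
Step 2: delta_Ah = 70.71 * 68.57 / 100 = 48.486 Ah
Step 3: t = 48.486 / 11.85 = 4.092 hr

4.092 hr


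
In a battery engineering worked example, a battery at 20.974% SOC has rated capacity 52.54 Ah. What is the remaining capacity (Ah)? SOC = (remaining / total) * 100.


remaining = SOC / 100 * total = 20.974 / 100 * 52.54 = 11.02 Ah

11.02 Ah


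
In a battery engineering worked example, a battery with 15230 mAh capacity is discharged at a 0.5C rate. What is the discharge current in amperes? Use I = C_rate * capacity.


Convert: capacity = 15230 mAh = 15.23 Ah
I = C_rate * capacity = 0.5 * 15.23 = 7.615 A

7.615 A


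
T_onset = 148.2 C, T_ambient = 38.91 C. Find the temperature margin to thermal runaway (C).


margin = T_onset - T_ambient = 148.2 - 38.91 = 109.29 C

109.29 C


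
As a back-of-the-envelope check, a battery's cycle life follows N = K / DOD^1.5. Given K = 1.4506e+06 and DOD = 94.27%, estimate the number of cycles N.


Step 1: DOD^1.5 = 94.27^1.5 = 915.29
Step 2: N = 1.4506e+06 / 915.29 = 1585 cycles

1585 cycles


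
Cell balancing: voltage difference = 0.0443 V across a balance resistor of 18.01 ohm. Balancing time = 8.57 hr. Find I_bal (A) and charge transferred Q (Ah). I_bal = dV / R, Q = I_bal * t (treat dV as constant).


I_bal = dV / R = 0.0443 / 18.01 = 0.0024597 A
Q = I_bal * t = 0.0024597 * 8.57 = 0.02108 Ah

I=0.0024597 A, Q=0.02108 Ah


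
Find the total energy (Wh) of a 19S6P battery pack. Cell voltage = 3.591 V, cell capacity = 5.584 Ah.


V_pack = 19 * 3.591 = 68.229 V
C_pack = 6 * 5.584 = 33.504 Ah
E = V_pack * C_pack = 68.229 * 33.504 = 2286 Wh

2286 Wh


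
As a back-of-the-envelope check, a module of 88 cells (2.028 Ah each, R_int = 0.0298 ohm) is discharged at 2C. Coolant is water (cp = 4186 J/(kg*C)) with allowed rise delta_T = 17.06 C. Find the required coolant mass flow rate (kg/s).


Step 1: I = 2 * 2.028 = 4.056 A
Step 2: Q_cell = I^2 * R = 4.056^2 * 0.0298 = 0.49024 W
Step 3: Q_total = 88 * 0.49024 = 43.141 W
Step 4: m_dot = Q_total / (cp * dT) = 43.141 / (4186 * 17.06) = 6.041e-04 kg/s

6.041e-04 kg/s


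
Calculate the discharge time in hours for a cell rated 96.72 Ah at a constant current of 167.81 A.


t = capacity / current = 96.72 / 167.81 = 0.5764 hr

0.5764 hr


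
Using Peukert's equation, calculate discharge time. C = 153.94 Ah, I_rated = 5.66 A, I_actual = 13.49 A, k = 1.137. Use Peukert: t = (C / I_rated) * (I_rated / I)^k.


t_rated = C / I_rated = 153.94 / 5.66 = 27.198 hr
(I_rated/I)^k = (0.41957)^1.137 = 0.3725
t = t_rated * (I_rated/I)^k = 27.198 * 0.3725 = 10.13 hr

10.13 hr


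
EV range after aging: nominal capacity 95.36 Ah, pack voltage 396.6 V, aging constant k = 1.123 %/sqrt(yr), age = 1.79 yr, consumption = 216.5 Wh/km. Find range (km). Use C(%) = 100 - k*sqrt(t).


Step 1: capacity retention = 100 - 1.123 * sqrt(1.79) = 100 - 1.123 * 1.3379 = 98.498%
Step 2: C_now = 95.36 * 98.498/100 = 93.928 Ah
Step 3: E_pack = V * C_now = 396.6 * 93.928 = 37252 Wh
Step 4: range = E_pack / consumption = 37252 / 216.5 = 172.1 km

172.1 km


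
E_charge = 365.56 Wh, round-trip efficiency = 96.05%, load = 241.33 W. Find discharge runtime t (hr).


Step 1: E_discharge = eta/100 * E_charge = 96.05/100 * 365.56 = 351.12 Wh
Step 2: t = E_discharge / P = 351.12 / 241.33 = 1.455 hr

1.455 hr


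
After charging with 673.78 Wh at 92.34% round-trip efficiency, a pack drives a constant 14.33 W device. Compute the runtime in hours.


Step 1: E_discharge = eta/100 * E_charge = 92.34/100 * 673.78 = 622.17 Wh
Step 2: t = E_discharge / P = 622.17 / 14.33 = 43.42 hr

43.42 hr


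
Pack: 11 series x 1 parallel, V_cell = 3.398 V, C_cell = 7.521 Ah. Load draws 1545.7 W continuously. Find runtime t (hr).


Step 1: E_pack = Ns * V_cell * Np * C_cell = 11 * 3.398 * 1 * 7.521 = 281.12 Wh
Step 2: t = E_pack / P = 281.12 / 1545.7 = 0.1819 hr

0.1819 hr


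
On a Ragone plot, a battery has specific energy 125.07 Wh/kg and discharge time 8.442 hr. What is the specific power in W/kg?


Specific power = 125.07 Wh/kg / 8.442 hr = 14.82 W/kg

14.82 W/kg


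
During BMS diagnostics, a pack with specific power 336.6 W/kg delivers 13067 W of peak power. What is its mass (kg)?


m = P / SP = 13067 / 336.6 = 38.82 kg

38.82 kg


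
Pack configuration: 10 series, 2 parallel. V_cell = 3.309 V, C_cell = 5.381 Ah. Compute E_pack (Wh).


V_pack = 10 * 3.309 = 33.09 V
C_pack = 2 * 5.381 = 10.762 Ah
E = V_pack * C_pack = 33.09 * 10.762 = 356.1 Wh

356.1 Wh


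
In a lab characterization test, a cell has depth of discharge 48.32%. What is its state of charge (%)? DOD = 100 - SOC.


SOC = 100 - DOD = 100 - 48.32 = 51.68%

51.68%


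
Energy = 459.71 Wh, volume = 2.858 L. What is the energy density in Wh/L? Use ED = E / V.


ED = E / V = 459.71 / 2.858 = 160.9 Wh/L

160.9 Wh/L


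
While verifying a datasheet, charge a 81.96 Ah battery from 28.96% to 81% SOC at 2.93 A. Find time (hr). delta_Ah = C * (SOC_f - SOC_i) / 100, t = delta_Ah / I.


Step 1: dSOC = 81% - 28.96% = 52.04%
Step 2: delta_Ah = 81.96 * 52.04 / 100 = 42.652 Ah
Step 3: t = 42.652 / 2.93 = 14.56 hr

14.56 hr


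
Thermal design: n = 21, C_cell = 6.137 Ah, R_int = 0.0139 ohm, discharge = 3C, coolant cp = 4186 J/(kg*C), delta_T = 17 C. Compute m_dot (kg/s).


Step 1: I = 3 * 6.137 = 18.411 A
Step 2: Q_cell = I^2 * R = 18.411^2 * 0.0139 = 4.7116 W
Step 3: Q_total = 21 * 4.7116 = 98.944 W
Step 4: m_dot = Q_total / (cp * dT) = 98.944 / (4186 * 17) = 0.001390 kg/s

0.001390 kg/s


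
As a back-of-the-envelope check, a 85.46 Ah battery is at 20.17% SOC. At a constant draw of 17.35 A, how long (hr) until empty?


Step 1: remaining = SOC/100 * C_total = 20.17/100 * 85.46 = 17.237 Ah
Step 2: t = remaining / I = 17.237 / 17.35 = 0.9935 hr

0.9935 hr


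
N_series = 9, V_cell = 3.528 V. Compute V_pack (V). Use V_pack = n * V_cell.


With 9 cells in series at 3.528 V each, V_pack = 31.752 V

31.752 V


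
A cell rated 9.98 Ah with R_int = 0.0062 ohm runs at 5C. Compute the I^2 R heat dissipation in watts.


Step 1: I = C_rate * capacity = 5 * 9.98 = 49.9 A
Step 2: Q = I^2 * R = 49.9^2 * 0.0062 = 2490 * 0.0062 = 15.44 W

15.44 W


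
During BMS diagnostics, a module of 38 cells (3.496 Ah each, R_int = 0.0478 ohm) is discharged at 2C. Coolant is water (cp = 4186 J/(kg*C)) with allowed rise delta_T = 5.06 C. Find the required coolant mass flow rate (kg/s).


Step 1: I = 2 * 3.496 = 6.992 A
Step 2: Q_cell = I^2 * R = 6.992^2 * 0.0478 = 2.3368 W
Step 3: Q_total = 38 * 2.3368 = 88.798 W
Step 4: m_dot = Q_total / (cp * dT) = 88.798 / (4186 * 5.06) = 0.004192 kg/s

0.004192 kg/s


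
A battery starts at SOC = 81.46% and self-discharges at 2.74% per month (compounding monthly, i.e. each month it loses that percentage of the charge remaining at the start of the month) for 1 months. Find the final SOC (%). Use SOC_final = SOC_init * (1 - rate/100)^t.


decay = (1 - 2.74/100)^1 = 0.9726
SOC_final = 81.46 * 0.9726 = 79.23%

79.23%


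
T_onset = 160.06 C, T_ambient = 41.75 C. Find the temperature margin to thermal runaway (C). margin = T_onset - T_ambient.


margin = T_onset - T_ambient = 160.06 - 41.75 = 118.31 C

118.31 C


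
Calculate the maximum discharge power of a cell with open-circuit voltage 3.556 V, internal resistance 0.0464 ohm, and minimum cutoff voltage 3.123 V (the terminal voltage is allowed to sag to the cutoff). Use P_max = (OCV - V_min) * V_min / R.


dV = OCV - V_min = 0.433 V (so I_max = dV / R)
P_max = dV * V_min / R = 0.433 * 3.123 / 0.0464 = 29.14 W

29.14 W


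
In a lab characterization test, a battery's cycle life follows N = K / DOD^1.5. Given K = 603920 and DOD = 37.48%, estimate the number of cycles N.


Step 1: DOD^1.5 = 37.48^1.5 = 229.46
Step 2: N = 603920 / 229.46 = 2632 cycles

2632 cycles


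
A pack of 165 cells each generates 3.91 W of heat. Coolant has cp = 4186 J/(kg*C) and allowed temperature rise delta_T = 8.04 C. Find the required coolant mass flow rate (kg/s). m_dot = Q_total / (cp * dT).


Step 1: Total heat Q = 165 * 3.91 W = 645.15 W
Step 2: denom = cp * dT = 4186 * 8.04 = 33655
Step 3: m_dot = 645.15 / 33655 = 0.01917 kg/s

0.01917 kg/s


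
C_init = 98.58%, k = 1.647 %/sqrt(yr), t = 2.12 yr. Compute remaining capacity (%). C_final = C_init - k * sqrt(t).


sqrt(t) = sqrt(2.12) = 1.456
C_final = 98.58 - 1.647 * 1.456 = 96.18%

96.18%


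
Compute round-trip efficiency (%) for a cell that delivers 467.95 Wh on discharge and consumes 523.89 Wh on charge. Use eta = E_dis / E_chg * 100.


eta_e = E_dis / E_chg * 100 = 467.95 / 523.89 * 100 = 89.32%

89.32%


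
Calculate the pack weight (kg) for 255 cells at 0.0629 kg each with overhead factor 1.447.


Cell mass sum = 255 * 0.0629 = 16.04 kg
With overhead 1.447: m_pack = 16.04 * 1.447 = 23.21 kg

23.21 kg


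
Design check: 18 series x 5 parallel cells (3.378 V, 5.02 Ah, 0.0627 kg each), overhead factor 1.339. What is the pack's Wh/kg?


Step 1: V_pack = 18 * 3.378 = 60.804 V
Step 2: C_pack = 5 * 5.02 = 25.1 Ah
Step 3: E_pack = V_pack * C_pack = 60.804 * 25.1 = 1526.2 Wh
Step 4: m_pack = 18 * 5 * 0.0627 * 1.339 = 7.556 kg
Step 5: ED = E_pack / m_pack = 1526.2 / 7.556 = 202.0 Wh/kg

202.0 Wh/kg


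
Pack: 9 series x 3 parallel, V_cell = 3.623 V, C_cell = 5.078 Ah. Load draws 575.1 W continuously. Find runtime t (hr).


Step 1: E_pack = Ns * V_cell * Np * C_cell = 9 * 3.623 * 3 * 5.078 = 496.74 Wh
Step 2: t = E_pack / P = 496.74 / 575.1 = 0.8637 hr

0.8637 hr


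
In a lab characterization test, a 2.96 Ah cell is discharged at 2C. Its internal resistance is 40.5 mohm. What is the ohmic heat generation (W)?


Convert: R = 40.5 mohm = 0.0405 ohm
Step 1: I = C_rate * capacity = 2 * 2.96 = 5.92 A
Step 2: Q = I^2 * R = 5.92^2 * 0.0405 = 35.046 * 0.0405 = 1.419 W

1.419 W


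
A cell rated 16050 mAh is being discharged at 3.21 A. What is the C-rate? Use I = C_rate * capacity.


Convert: capacity = 16050 mAh = 16.05 Ah
C_rate = I / capacity = 3.21 / 16.05 = 0.2C

0.2C


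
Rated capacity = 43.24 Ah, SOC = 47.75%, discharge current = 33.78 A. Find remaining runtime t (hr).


Step 1: remaining = SOC/100 * C_total = 47.75/100 * 43.24 = 20.647 Ah
Step 2: t = remaining / I = 20.647 / 33.78 = 0.6112 hr

0.6112 hr


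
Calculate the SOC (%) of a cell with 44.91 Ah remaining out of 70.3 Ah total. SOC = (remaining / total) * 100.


SOC% = 44.91 / 70.3 * 100 = 63.88%

63.88%


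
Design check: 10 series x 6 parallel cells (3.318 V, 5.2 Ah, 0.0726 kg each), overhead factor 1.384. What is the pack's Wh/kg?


Step 1: V_pack = 10 * 3.318 = 33.18 V
Step 2: C_pack = 6 * 5.2 = 31.2 Ah
Step 3: E_pack = V_pack * C_pack = 33.18 * 31.2 = 1035.2 Wh
Step 4: m_pack = 10 * 6 * 0.0726 * 1.384 = 6.0287 kg
Step 5: ED = E_pack / m_pack = 1035.2 / 6.0287 = 171.7 Wh/kg

171.7 Wh/kg


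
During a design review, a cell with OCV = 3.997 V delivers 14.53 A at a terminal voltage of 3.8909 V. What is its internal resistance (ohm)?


R = (OCV - V) / I = (3.997 - 3.8909) / 14.53 = 0.007302 ohm

0.007302 ohm


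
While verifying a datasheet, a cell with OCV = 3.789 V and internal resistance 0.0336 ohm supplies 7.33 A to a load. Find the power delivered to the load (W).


Step 1: V_terminal = OCV - I*R = 3.789 - 7.33 * 0.0336 = 3.5427 V
Step 2: P_out = V_terminal * I = 3.5427 * 7.33 = 25.97 W

25.97 W


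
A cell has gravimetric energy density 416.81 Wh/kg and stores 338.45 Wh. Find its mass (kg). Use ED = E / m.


m = E / ED = 338.45 / 416.81 = 0.8120 kg

0.8120 kg


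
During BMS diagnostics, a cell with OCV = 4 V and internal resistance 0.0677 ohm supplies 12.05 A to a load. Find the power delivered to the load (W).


Step 1: V_terminal = OCV - I*R = 4 - 12.05 * 0.0677 = 3.1842 V
Step 2: P_out = V_terminal * I = 3.1842 * 12.05 = 38.37 W

38.37 W


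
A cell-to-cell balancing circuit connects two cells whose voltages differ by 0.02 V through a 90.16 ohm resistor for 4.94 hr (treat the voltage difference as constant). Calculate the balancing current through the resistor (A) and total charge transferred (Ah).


First, Ohm's law: I_bal = 0.02 V / 90.16 ohm = 2.2183e-04 A
Then Q = I * t = 2.2183e-04 A * 4.94 hr = 0.001096 Ah

I=2.2183e-04 A, Q=0.001096 Ah


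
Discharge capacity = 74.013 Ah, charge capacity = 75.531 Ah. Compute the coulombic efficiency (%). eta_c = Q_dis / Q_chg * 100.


Coulombic efficiency = 74.013/75.531 * 100% = 97.99%

97.99%


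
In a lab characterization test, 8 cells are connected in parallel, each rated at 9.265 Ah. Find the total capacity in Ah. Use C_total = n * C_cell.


C_total = 8 * 9.265 = 74.12 Ah

74.12 Ah


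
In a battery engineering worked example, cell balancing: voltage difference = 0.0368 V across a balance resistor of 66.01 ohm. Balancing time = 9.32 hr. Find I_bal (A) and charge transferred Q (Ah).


First, Ohm's law: I_bal = 0.0368 V / 66.01 ohm = 5.5749e-04 A
Then Q = I * t = 5.5749e-04 A * 9.32 hr = 0.005196 Ah

I=5.5749e-04 A, Q=0.005196 Ah


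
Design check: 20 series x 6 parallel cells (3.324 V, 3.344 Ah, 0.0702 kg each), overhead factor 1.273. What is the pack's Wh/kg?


Step 1: V_pack = 20 * 3.324 = 66.48 V
Step 2: C_pack = 6 * 3.344 = 20.064 Ah
Step 3: E_pack = V_pack * C_pack = 66.48 * 20.064 = 1333.9 Wh
Step 4: m_pack = 20 * 6 * 0.0702 * 1.273 = 10.724 kg
Step 5: ED = E_pack / m_pack = 1333.9 / 10.724 = 124.4 Wh/kg

124.4 Wh/kg


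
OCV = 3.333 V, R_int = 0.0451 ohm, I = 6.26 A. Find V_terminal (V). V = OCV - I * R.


V = OCV - I*R = 3.333 - 6.26 * 0.0451 = 3.051 V

3.051 V


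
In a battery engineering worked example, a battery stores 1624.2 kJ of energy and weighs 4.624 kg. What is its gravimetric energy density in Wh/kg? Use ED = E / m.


Convert: E = 1624.2 kJ = 451.17 Wh
ED = E / m = 451.17 / 4.624 = 97.57 Wh/kg

97.57 Wh/kg


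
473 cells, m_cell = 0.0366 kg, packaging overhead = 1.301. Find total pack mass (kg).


m_pack = n * m_cell * overhead = 473 * 0.0366 * 1.301 = 22.52 kg

22.52 kg


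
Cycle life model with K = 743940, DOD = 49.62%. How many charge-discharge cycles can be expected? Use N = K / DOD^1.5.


DOD^1.5 = 349.53
N = K / DOD^1.5 = 743940 / 349.53 = 2128

2128 cycles


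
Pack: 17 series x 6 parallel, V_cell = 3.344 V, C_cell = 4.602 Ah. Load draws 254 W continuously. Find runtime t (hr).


Step 1: E_pack = Ns * V_cell * Np * C_cell = 17 * 3.344 * 6 * 4.602 = 1569.7 Wh
Step 2: t = E_pack / P = 1569.7 / 254 = 6.180 hr

6.180 hr


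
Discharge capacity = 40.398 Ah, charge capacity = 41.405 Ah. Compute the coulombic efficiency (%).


Coulombic efficiency = 40.398/41.405 * 100% = 97.57%

97.57%


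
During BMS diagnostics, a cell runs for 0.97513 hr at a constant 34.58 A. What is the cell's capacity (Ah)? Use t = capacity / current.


C = I * t = 34.58 * 0.97513 = 33.72 Ah

33.72 Ah


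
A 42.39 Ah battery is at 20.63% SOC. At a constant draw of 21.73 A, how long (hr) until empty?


Step 1: remaining = SOC/100 * C_total = 20.63/100 * 42.39 = 8.7451 Ah
Step 2: t = remaining / I = 8.7451 / 21.73 = 0.4024 hr

0.4024 hr


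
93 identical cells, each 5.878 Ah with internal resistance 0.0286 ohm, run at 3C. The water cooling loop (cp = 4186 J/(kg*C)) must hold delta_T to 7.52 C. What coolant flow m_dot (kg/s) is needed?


Step 1: I = 3 * 5.878 = 17.634 A
Step 2: Q_cell = I^2 * R = 17.634^2 * 0.0286 = 8.8934 W
Step 3: Q_total = 93 * 8.8934 = 827.09 W
Step 4: m_dot = Q_total / (cp * dT) = 827.09 / (4186 * 7.52) = 0.02627 kg/s

0.02627 kg/s


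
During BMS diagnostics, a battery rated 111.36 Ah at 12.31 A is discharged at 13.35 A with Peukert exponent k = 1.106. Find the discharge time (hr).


Step 1: t_rated = C / I_rated = 111.36 / 12.31 = 9.0463 hr
Step 2: ratio = 12.31 / 13.35 = 0.9221
Step 3: ratio^k = 0.9221^1.106 = 0.91421
Step 4: t = t_rated * ratio^k = 9.0463 * 0.91421 = 8.270 hr

8.270 hr


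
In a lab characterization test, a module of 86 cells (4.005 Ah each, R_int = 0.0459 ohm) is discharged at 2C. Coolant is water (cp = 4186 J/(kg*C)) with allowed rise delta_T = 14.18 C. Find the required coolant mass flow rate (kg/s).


Step 1: I = 2 * 4.005 = 8.01 A
Step 2: Q_cell = I^2 * R = 8.01^2 * 0.0459 = 2.9449 W
Step 3: Q_total = 86 * 2.9449 = 253.26 W
Step 4: m_dot = Q_total / (cp * dT) = 253.26 / (4186 * 14.18) = 0.004267 kg/s

0.004267 kg/s


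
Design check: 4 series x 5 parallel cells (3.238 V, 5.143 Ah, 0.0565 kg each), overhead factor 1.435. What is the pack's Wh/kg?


Step 1: V_pack = 4 * 3.238 = 12.952 V
Step 2: C_pack = 5 * 5.143 = 25.715 Ah
Step 3: E_pack = V_pack * C_pack = 12.952 * 25.715 = 333.06 Wh
Step 4: m_pack = 4 * 5 * 0.0565 * 1.435 = 1.6216 kg
Step 5: ED = E_pack / m_pack = 333.06 / 1.6216 = 205.4 Wh/kg

205.4 Wh/kg


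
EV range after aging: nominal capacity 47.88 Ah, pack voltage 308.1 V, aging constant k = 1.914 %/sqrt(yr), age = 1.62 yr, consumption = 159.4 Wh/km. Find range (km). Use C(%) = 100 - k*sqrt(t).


Step 1: capacity retention = 100 - 1.914 * sqrt(1.62) = 100 - 1.914 * 1.2728 = 97.564%
Step 2: C_now = 47.88 * 97.564/100 = 46.714 Ah
Step 3: E_pack = V * C_now = 308.1 * 46.714 = 14393 Wh
Step 4: range = E_pack / consumption = 14393 / 159.4 = 90.29 km

90.29 km


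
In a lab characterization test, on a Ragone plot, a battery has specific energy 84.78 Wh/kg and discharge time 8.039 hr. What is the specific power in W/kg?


P_specific = E / t = 84.78 / 8.039 = 10.55 W/kg

10.55 W/kg


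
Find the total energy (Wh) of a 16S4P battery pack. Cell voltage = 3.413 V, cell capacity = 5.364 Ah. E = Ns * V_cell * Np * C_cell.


E = Ns * Vcell * Np * Ccell = 16 * 3.413 * 4 * 5.364 = 1172 Wh

1172 Wh


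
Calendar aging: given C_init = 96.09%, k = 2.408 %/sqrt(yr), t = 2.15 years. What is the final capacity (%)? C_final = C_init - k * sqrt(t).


Step 1: sqrt(2.15 yr) = 1.4663
Step 2: drop = 2.408 * 1.4663 = 3.5309
Step 3: C_final = 96.09 - 3.5309 = 92.56%

92.56%


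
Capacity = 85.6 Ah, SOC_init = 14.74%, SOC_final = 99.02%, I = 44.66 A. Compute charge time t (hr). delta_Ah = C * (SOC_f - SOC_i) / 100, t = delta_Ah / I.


Step 1: dSOC = 99.02% - 14.74% = 84.28%
Step 2: delta_Ah = 85.6 * 84.28 / 100 = 72.144 Ah
Step 3: t = 72.144 / 44.66 = 1.615 hr

1.615 hr


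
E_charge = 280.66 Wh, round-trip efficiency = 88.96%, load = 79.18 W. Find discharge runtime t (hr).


Step 1: E_discharge = eta/100 * E_charge = 88.96/100 * 280.66 = 249.68 Wh
Step 2: t = E_discharge / P = 249.68 / 79.18 = 3.153 hr

3.153 hr


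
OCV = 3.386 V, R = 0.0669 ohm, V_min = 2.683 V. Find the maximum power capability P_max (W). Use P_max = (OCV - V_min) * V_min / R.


P_max = (OCV - V_min) * V_min / R = (3.386 - 2.683) * 2.683 / 0.0669 = 0.703 * 2.683 / 0.0669 = 28.19 W

28.19 W


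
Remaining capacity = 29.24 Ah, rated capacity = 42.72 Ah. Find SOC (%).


SOC = (remaining / total) * 100 = (29.24 / 42.72) * 100 = 68.45%

68.45%


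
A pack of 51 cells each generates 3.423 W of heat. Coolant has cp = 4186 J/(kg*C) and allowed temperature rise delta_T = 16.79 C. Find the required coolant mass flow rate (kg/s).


Step 1: Total heat Q = 51 * 3.423 W = 174.57 W
Step 2: denom = cp * dT = 4186 * 16.79 = 70283
Step 3: m_dot = 174.57 / 70283 = 0.002484 kg/s

0.002484 kg/s


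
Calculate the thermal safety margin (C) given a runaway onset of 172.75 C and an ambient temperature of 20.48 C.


margin = T_onset - T_ambient = 172.75 - 20.48 = 152.27 C

152.27 C


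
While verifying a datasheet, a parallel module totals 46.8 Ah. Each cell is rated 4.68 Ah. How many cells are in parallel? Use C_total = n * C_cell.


n = C_total / C_cell = 46.8 / 4.68 = 10

10


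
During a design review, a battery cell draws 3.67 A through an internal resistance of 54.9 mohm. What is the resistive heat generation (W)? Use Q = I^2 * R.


Convert: R = 54.9 mohm = 0.0549 ohm
I^2 = 13.469
Q = 13.469 * 0.0549 = 0.7394 W

0.7394 W


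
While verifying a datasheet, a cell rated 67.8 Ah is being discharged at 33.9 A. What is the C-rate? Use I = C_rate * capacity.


C_rate = I / capacity = 33.9 / 67.8 = 0.5C

0.5C


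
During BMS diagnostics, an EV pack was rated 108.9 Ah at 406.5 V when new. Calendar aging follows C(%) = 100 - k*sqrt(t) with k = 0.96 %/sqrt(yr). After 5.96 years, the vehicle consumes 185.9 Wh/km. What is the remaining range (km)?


Step 1: capacity retention = 100 - 0.96 * sqrt(5.96) = 100 - 0.96 * 2.4413 = 97.656%
Step 2: C_now = 108.9 * 97.656/100 = 106.35 Ah
Step 3: E_pack = V * C_now = 406.5 * 106.35 = 43231 Wh
Step 4: range = E_pack / consumption = 43231 / 185.9 = 232.5 km

232.5 km
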